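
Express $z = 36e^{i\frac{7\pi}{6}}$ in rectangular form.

a = r cos θ = 36 * -sqrt(3)/2 = -18*sqrt(3)
b = r sin θ = 36 * -1/2 = -18
z = -18*sqrt(3) - 18i


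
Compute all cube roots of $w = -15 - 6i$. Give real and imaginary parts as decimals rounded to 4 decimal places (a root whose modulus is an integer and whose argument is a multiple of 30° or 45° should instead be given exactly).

|w| = sqrt(261) ≈ 16.155494, arg(w) ≈ 201.801409°
Root modulus = sqrt(261)^(1/3) ≈ 2.527979
Root arguments: θ_k = (arg(w) + 360°k)/3 for k = 0, 1, ..., 2
Compute each root as (root modulus)(cos θ_k + i sin θ_k) using full-precision intermediates, then round to 4 decimal places.
Roots: 0.9769 + 2.3316i, -2.5077 - 0.3198i, 1.5308 - 2.0118i


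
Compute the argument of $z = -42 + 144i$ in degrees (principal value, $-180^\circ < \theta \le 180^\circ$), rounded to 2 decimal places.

θ = arctan(b/a) = arctan(144/-42) (quadrant-adjusted) = 106.26°


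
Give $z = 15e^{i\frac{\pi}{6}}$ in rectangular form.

a = r cos θ = 15 * sqrt(3)/2 = 15*sqrt(3)/2
b = r sin θ = 15 * 1/2 = 15/2
z = 15*sqrt(3)/2 + (15/2)i


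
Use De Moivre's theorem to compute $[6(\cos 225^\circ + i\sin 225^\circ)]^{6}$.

By De Moivre: z^n = r^n(cos(nθ) + i sin(nθ))
= 6^6(cos(6*225°) + i sin(6*225°))
= 46656(cos 270° + i sin 270°)
= -46656i


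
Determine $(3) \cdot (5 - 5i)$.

(a1*a2 - b1*b2) + (a1*b2 + b1*a2)i
= (15 - 0) + (-15 + 0)i
= 15 - 15i


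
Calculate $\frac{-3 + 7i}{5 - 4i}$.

Multiply numerator and denominator by conjugate (5 + 4i):
= (-3 + 7i)(5 + 4i) / (5^2 + (-4)^2)
= (-43 + 23i) / 41
= -43/41 + (23/41)i


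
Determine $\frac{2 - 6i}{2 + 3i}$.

Multiply numerator and denominator by conjugate (2 - 3i):
= (2 - 6i)(2 - 3i) / (2^2 + 3^2)
= (-14 - 18i) / 13
= -14/13 - (18/13)i


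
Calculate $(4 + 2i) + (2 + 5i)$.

(4 + 2) + (2 + 5)i = 6 + 7i


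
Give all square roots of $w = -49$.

|w| = 49, arg(w) = 180°
Root modulus = 49^(1/2) = 7
Root arguments: θ_k = (180° + 360°k)/2 for k = 0, 1, ..., 1
Roots: 7i, -7i


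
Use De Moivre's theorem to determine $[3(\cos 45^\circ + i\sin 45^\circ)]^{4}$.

By De Moivre: z^n = r^n(cos(nθ) + i sin(nθ))
= 3^4(cos(4*45°) + i sin(4*45°))
= 81(cos 180° + i sin 180°)
= -81


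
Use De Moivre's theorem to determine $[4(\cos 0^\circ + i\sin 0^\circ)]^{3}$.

By De Moivre: z^n = r^n(cos(nθ) + i sin(nθ))
= 4^3(cos(3*0°) + i sin(3*0°))
= 64(cos 0° + i sin 0°)
= 64


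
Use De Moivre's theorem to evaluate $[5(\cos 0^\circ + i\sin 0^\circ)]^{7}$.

By De Moivre: z^n = r^n(cos(nθ) + i sin(nθ))
= 5^7(cos(7*0°) + i sin(7*0°))
= 78125(cos 0° + i sin 0°)
= 78125


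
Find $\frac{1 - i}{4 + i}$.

Multiply numerator and denominator by conjugate (4 - i):
= (1 - i)(4 - i) / (4^2 + 1^2)
= (3 - 5i) / 17
= 3/17 - (5/17)i


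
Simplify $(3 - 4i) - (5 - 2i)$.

(3 - 5) + (-4 - (-2))i = -2 - 2i


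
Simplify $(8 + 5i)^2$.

(a + bi)^2 = a^2 - b^2 + 2abi
= 8^2 - 5^2 + 2*8*5i
= 39 + 80i


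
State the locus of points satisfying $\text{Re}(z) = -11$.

Re(z) = x where z = x + yi; the equation x = -11 is satisfied by all points with that x-coordinate
Locus: Vertical line x = -11


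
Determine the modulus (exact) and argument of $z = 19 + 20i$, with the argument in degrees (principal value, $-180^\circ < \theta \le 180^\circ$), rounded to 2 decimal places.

|z| = sqrt(19^2 + 20^2) = sqrt(761)
arg(z) = arctan(b/a) = arctan(20/19) (quadrant-adjusted) = 46.47°


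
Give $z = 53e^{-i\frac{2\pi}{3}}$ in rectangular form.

a = r cos θ = 53 * -1/2 = -53/2
b = r sin θ = 53 * -sqrt(3)/2 = -53*sqrt(3)/2
z = -53/2 - (53*sqrt(3)/2)i


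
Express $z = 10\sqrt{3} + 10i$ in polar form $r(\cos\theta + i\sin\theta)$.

r = |z| = sqrt(a^2 + b^2) = sqrt((10*sqrt(3))^2 + (10)^2) = sqrt(300 + 100) = sqrt(400) = 20
θ = arctan(b/a) = arctan(10/17.3205) (quadrant-adjusted) = 30°
z = 20(cos 30° + i sin 30°)


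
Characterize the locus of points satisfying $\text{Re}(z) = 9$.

Re(z) = x where z = x + yi; the equation x = 9 is satisfied by all points with that x-coordinate
Locus: Vertical line x = 9


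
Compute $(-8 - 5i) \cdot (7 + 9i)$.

(a1*a2 - b1*b2) + (a1*b2 + b1*a2)i
= (-56 - (-45)) + (-72 + (-35))i
= -11 - 107i


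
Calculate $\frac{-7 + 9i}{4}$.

Divisor is real, so divide each part by 4:
= -7/4 + (9/4)i


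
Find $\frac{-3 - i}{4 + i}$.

Multiply numerator and denominator by conjugate (4 - i):
= (-3 - i)(4 - i) / (4^2 + 1^2)
= (-13 - i) / 17
= -13/17 - (1/17)i


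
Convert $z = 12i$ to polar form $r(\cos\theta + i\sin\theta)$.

r = |z| = sqrt(a^2 + b^2) = sqrt((0)^2 + (12)^2) = sqrt(0 + 144) = sqrt(144) = 12
a = 0 and b > 0, so z lies on the positive imaginary axis: θ = 90°
z = 12(cos 90° + i sin 90°)


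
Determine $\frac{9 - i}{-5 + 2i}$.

Multiply numerator and denominator by conjugate (-5 - 2i):
= (9 - i)(-5 - 2i) / ((-5)^2 + 2^2)
= (-47 - 13i) / 29
= -47/29 - (13/29)i


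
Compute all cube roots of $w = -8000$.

|w| = 8000, arg(w) = 180°
Root modulus = 8000^(1/3) = 20
Root arguments: θ_k = (180° + 360°k)/3 for k = 0, 1, ..., 2
Roots: 10 + 10*sqrt(3)i, -20, 10 - 10*sqrt(3)i


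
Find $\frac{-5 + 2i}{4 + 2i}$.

Multiply numerator and denominator by conjugate (4 - 2i):
= (-5 + 2i)(4 - 2i) / (4^2 + 2^2)
= (-16 + 18i) / 20
Divide through by 2: (-8 + 9i) / 10
= -4/5 + (9/10)i


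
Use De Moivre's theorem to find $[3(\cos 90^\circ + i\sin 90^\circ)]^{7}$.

By De Moivre: z^n = r^n(cos(nθ) + i sin(nθ))
= 3^7(cos(7*90°) + i sin(7*90°))
= 2187(cos 270° + i sin 270°)
= -2187i


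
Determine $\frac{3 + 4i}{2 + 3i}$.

Multiply numerator and denominator by conjugate (2 - 3i):
= (3 + 4i)(2 - 3i) / (2^2 + 3^2)
= (18 - i) / 13
= 18/13 - (1/13)i


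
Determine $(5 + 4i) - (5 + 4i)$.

(5 - 5) + (4 - 4)i = 0


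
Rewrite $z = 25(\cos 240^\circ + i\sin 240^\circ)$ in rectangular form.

a = r cos θ = 25 * -1/2 = -25/2
b = r sin θ = 25 * -sqrt(3)/2 = -25*sqrt(3)/2
z = -25/2 - (25*sqrt(3)/2)i


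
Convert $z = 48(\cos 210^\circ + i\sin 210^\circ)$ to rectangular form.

a = r cos θ = 48 * -sqrt(3)/2 = -24*sqrt(3)
b = r sin θ = 48 * -1/2 = -24
z = -24*sqrt(3) - 24i


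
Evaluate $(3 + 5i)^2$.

(a + bi)^2 = a^2 - b^2 + 2abi
= 3^2 - 5^2 + 2*3*5i
= -16 + 30i


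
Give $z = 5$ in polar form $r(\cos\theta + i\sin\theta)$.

r = |z| = sqrt(a^2 + b^2) = sqrt((5)^2 + (0)^2) = sqrt(25 + 0) = sqrt(25) = 5
b = 0 and a > 0, so z lies on the positive real axis: θ = 0°
z = 5(cos 0° + i sin 0°)


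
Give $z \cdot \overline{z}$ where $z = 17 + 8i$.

z * conjugate(z) = |z|^2 = a^2 + b^2
= 17^2 + 8^2 = 353


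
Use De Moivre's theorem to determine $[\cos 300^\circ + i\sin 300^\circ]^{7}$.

By De Moivre: z^n = r^n(cos(nθ) + i sin(nθ))
= 1^7(cos(7*300°) + i sin(7*300°))
= 1(cos 300° + i sin 300°)
= 1/2 - (sqrt(3)/2)i


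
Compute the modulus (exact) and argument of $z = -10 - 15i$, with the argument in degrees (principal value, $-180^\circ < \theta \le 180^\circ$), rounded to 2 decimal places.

|z| = sqrt((-10)^2 + (-15)^2) = sqrt(325)
arg(z) = arctan(b/a) = arctan(-15/-10) (quadrant-adjusted) = -123.69°


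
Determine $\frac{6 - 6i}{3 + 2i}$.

Multiply numerator and denominator by conjugate (3 - 2i):
= (6 - 6i)(3 - 2i) / (3^2 + 2^2)
= (6 - 30i) / 13
= 6/13 - (30/13)i


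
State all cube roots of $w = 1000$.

|w| = 1000, arg(w) = 0°
Root modulus = 1000^(1/3) = 10
Root arguments: θ_k = (0° + 360°k)/3 for k = 0, 1, ..., 2
Roots: 10, -5 + 5*sqrt(3)i, -5 - 5*sqrt(3)i


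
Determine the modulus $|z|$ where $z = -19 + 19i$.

|z| = sqrt(a^2 + b^2) = sqrt((-19)^2 + 19^2) = sqrt(722) = sqrt(722)


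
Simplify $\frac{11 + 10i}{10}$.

Divisor is real, so divide each part by 10:
= 11/10 + i


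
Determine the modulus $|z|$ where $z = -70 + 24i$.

|z| = sqrt(a^2 + b^2) = sqrt((-70)^2 + 24^2) = sqrt(5476) = 74


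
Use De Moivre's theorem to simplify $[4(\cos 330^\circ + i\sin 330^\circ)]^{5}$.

By De Moivre: z^n = r^n(cos(nθ) + i sin(nθ))
= 4^5(cos(5*330°) + i sin(5*330°))
= 1024(cos 210° + i sin 210°)
= -512*sqrt(3) - 512i


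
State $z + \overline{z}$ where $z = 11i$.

z + conjugate(z) = (a + bi) + (a - bi) = 2a
= 2 * 0 = 0


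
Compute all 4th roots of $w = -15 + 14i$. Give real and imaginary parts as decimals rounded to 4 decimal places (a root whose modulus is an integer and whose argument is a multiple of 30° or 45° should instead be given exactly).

|w| = sqrt(421) ≈ 20.518285, arg(w) ≈ 136.974934°
Root modulus = sqrt(421)^(1/4) ≈ 2.128312
Root arguments: θ_k = (arg(w) + 360°k)/4 for k = 0, 1, ..., 3
Compute each root as (root modulus)(cos θ_k + i sin θ_k) using full-precision intermediates, then round to 4 decimal places.
Roots: 1.7594 + 1.1976i, -1.1976 + 1.7594i, -1.7594 - 1.1976i, 1.1976 - 1.7594i


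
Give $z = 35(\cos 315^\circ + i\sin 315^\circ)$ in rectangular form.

a = r cos θ = 35 * sqrt(2)/2 = 35*sqrt(2)/2
b = r sin θ = 35 * -sqrt(2)/2 = -35*sqrt(2)/2
z = 35*sqrt(2)/2 - (35*sqrt(2)/2)i


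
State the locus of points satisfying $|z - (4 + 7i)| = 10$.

|z - z0| = r describes a circle centered at z0 with radius r
Here z0 = 4 + 7i and r = 10
Locus: Circle centered at (4, 7) with radius 10


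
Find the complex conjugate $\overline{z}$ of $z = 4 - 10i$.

If z = a + bi, then conjugate(z) = a - bi
conjugate(4 - 10i) = 4 + 10i


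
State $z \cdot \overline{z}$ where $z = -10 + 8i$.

z * conjugate(z) = |z|^2 = a^2 + b^2
= (-10)^2 + 8^2 = 164


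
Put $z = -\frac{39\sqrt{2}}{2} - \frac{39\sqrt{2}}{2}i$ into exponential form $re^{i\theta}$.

r = |z| = sqrt((-39*sqrt(2)/2)^2 + (-39*sqrt(2)/2)^2) = sqrt(1521/2 + 1521/2) = sqrt(1521) = 39
θ = arctan(b/a) = arctan(-27.5772/-27.5772) (quadrant-adjusted) = 225° = 5π/4
z = 39e^(i*5π/4)


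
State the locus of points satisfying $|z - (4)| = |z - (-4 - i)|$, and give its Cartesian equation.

|z - z1| = |z - z2| means z is equidistant from z1 and z2,
i.e. the perpendicular bisector of the segment from (4, 0) to (-4, -1) (midpoint (0, -1/2)).
With z = x + yi, square both sides:
(x - 4)^2 + (y - 0)^2 = (x - (-4))^2 + (y - (-1))^2
The x^2 and y^2 terms cancel: -16x + (-2)y = 17 - 16 = 1
Simplify: 16x + 2y = -1
Locus: Perpendicular bisector of the segment from (4, 0) to (-4, -1): the line 16x + 2y = -1


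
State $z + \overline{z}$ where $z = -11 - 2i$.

z + conjugate(z) = (a + bi) + (a - bi) = 2a
= 2 * (-11) = -22


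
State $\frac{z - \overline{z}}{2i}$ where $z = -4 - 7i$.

z - conjugate(z) = 2bi
(z - conjugate(z))/(2i) = 2bi/(2i) = b = -7


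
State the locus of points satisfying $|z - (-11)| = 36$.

|z - z0| = r describes a circle centered at z0 with radius r
Here z0 = -11 and r = 36
Locus: Circle centered at (-11, 0) with radius 36


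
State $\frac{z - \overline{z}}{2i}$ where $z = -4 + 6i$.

z - conjugate(z) = 2bi
(z - conjugate(z))/(2i) = 2bi/(2i) = b = 6


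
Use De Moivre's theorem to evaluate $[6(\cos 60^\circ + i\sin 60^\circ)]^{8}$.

By De Moivre: z^n = r^n(cos(nθ) + i sin(nθ))
= 6^8(cos(8*60°) + i sin(8*60°))
= 1679616(cos 120° + i sin 120°)
= -839808 + 839808*sqrt(3)i


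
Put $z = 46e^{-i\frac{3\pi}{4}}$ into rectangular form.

a = r cos θ = 46 * -sqrt(2)/2 = -23*sqrt(2)
b = r sin θ = 46 * -sqrt(2)/2 = -23*sqrt(2)
z = -23*sqrt(2) - 23*sqrt(2)i


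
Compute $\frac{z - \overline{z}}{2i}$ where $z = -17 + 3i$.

z - conjugate(z) = 2bi
(z - conjugate(z))/(2i) = 2bi/(2i) = b = 3


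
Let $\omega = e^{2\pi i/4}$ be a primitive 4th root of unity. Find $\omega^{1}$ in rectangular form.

ω^1 = e^(2πi·1/4) = e^(i·1π/2)
= cos(1π/2) + i sin(1π/2)
= i


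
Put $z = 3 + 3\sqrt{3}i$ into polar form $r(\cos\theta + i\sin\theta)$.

r = |z| = sqrt(a^2 + b^2) = sqrt((3)^2 + (3*sqrt(3))^2) = sqrt(9 + 27) = sqrt(36) = 6
θ = arctan(b/a) = arctan(5.1962/3) (quadrant-adjusted) = 60°
z = 6(cos 60° + i sin 60°)


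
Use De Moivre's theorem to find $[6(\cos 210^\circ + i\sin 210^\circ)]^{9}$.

By De Moivre: z^n = r^n(cos(nθ) + i sin(nθ))
= 6^9(cos(9*210°) + i sin(9*210°))
= 10077696(cos 90° + i sin 90°)
= 10077696i


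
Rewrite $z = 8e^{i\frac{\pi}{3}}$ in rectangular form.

a = r cos θ = 8 * 1/2 = 4
b = r sin θ = 8 * sqrt(3)/2 = 4*sqrt(3)
z = 4 + 4*sqrt(3)i


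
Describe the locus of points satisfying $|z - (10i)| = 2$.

|z - z0| = r describes a circle centered at z0 with radius r
Here z0 = 10i and r = 2
Locus: Circle centered at (0, 10) with radius 2


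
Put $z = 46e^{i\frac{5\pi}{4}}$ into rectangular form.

a = r cos θ = 46 * -sqrt(2)/2 = -23*sqrt(2)
b = r sin θ = 46 * -sqrt(2)/2 = -23*sqrt(2)
z = -23*sqrt(2) - 23*sqrt(2)i


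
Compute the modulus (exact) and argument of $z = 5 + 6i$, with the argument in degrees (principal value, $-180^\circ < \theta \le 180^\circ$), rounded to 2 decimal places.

|z| = sqrt(5^2 + 6^2) = sqrt(61)
arg(z) = arctan(b/a) = arctan(6/5) (quadrant-adjusted) = 50.19°


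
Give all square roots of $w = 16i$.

|w| = 16, arg(w) = 90°
Root modulus = 16^(1/2) = 4
Root arguments: θ_k = (90° + 360°k)/2 for k = 0, 1, ..., 1
Roots: 2*sqrt(2) + 2*sqrt(2)i, -2*sqrt(2) - 2*sqrt(2)i


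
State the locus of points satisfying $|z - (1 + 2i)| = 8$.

|z - z0| = r describes a circle centered at z0 with radius r
Here z0 = 1 + 2i and r = 8
Locus: Circle centered at (1, 2) with radius 8


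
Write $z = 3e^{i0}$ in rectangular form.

a = r cos θ = 3 * 1 = 3
b = r sin θ = 3 * 0 = 0
z = 3


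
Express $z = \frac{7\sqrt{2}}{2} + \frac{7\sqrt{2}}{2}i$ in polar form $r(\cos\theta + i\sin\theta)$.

r = |z| = sqrt(a^2 + b^2) = sqrt((7*sqrt(2)/2)^2 + (7*sqrt(2)/2)^2) = sqrt(49/2 + 49/2) = sqrt(49) = 7
θ = arctan(b/a) = arctan(4.9497/4.9497) (quadrant-adjusted) = 45°
z = 7(cos 45° + i sin 45°)


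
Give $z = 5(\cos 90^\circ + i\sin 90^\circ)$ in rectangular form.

a = r cos θ = 5 * 0 = 0
b = r sin θ = 5 * 1 = 5
z = 5i


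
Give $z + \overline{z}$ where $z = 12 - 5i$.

z + conjugate(z) = (a + bi) + (a - bi) = 2a
= 2 * 12 = 24


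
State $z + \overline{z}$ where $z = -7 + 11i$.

z + conjugate(z) = (a + bi) + (a - bi) = 2a
= 2 * (-7) = -14


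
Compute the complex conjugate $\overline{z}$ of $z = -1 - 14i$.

If z = a + bi, then conjugate(z) = a - bi
conjugate(-1 - 14i) = -1 + 14i


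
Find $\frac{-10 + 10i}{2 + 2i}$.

Multiply numerator and denominator by conjugate (2 - 2i):
= (-10 + 10i)(2 - 2i) / (2^2 + 2^2)
= (40i) / 8
= 5i


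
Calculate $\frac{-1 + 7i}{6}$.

Divisor is real, so divide each part by 6:
= -1/6 + (7/6)i


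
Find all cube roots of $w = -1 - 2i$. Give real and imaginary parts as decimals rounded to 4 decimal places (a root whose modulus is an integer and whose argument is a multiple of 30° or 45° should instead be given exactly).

|w| = sqrt(5) ≈ 2.236068, arg(w) ≈ 243.434949°
Root modulus = sqrt(5)^(1/3) ≈ 1.307660
Root arguments: θ_k = (arg(w) + 360°k)/3 for k = 0, 1, ..., 2
Compute each root as (root modulus)(cos θ_k + i sin θ_k) using full-precision intermediates, then round to 4 decimal places.
Roots: 0.2013 + 1.2921i, -1.2196 - 0.4717i, 1.0183 - 0.8204i


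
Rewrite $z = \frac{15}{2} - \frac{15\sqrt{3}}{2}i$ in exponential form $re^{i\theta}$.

r = |z| = sqrt((15/2)^2 + (-15*sqrt(3)/2)^2) = sqrt(225/4 + 675/4) = sqrt(225) = 15
θ = arctan(b/a) = arctan(-12.9904/7.5) (quadrant-adjusted) = -60° = -π/3
z = 15e^(-i*π/3)


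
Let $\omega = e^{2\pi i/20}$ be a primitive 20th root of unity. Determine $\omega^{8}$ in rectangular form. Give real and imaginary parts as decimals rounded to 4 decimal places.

ω^8 = e^(2πi·8/20) = e^(i·4π/5)
= cos(4π/5) + i sin(4π/5)
= -0.8090 + 0.5878i


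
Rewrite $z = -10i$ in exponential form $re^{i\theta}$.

r = |z| = sqrt((0)^2 + (-10)^2) = sqrt(0 + 100) = sqrt(100) = 10
a = 0 and b < 0, so z lies on the negative imaginary axis: θ = -90° = -π/2
z = 10e^(-i*π/2)


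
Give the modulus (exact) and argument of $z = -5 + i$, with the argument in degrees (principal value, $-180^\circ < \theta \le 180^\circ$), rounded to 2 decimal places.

|z| = sqrt((-5)^2 + 1^2) = sqrt(26)
arg(z) = arctan(b/a) = arctan(1/-5) (quadrant-adjusted) = 168.69°


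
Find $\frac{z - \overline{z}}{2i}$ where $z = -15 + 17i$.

z - conjugate(z) = 2bi
(z - conjugate(z))/(2i) = 2bi/(2i) = b = 17


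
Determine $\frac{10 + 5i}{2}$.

Divisor is real, so divide each part by 2:
= 5 + (5/2)i


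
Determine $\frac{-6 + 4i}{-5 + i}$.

Multiply numerator and denominator by conjugate (-5 - i):
= (-6 + 4i)(-5 - i) / ((-5)^2 + 1^2)
= (34 - 14i) / 26
Divide through by 2: (17 - 7i) / 13
= 17/13 - (7/13)i


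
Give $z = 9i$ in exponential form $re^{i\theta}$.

r = |z| = sqrt((0)^2 + (9)^2) = sqrt(0 + 81) = sqrt(81) = 9
a = 0 and b > 0, so z lies on the positive imaginary axis: θ = 90° = π/2
z = 9e^(i*π/2)


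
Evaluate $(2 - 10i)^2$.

(a + bi)^2 = a^2 - b^2 + 2abi
= 2^2 - (-10)^2 + 2*2*(-10)i
= -96 - 40i


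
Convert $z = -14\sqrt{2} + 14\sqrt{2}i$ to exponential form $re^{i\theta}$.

r = |z| = sqrt((-14*sqrt(2))^2 + (14*sqrt(2))^2) = sqrt(392 + 392) = sqrt(784) = 28
θ = arctan(b/a) = arctan(19.799/-19.799) (quadrant-adjusted) = 135° = 3π/4
z = 28e^(i*3π/4)


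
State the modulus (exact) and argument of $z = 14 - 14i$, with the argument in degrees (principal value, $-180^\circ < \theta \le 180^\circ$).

|z| = sqrt(14^2 + (-14)^2) = sqrt(392)
arg(z) = arctan(b/a) = arctan(-14/14) (quadrant-adjusted) = -45°


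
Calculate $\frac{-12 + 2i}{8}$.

Divisor is real, so divide each part by 8:
= -3/2 + (1/4)i


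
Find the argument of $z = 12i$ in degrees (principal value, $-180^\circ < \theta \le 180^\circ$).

a = 0 and b > 0, so z lies on the positive imaginary axis: θ = 90°


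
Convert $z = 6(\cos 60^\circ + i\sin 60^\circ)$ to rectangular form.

a = r cos θ = 6 * 1/2 = 3
b = r sin θ = 6 * sqrt(3)/2 = 3*sqrt(3)
z = 3 + 3*sqrt(3)i


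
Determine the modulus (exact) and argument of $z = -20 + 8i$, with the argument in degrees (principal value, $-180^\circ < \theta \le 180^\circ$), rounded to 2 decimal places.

|z| = sqrt((-20)^2 + 8^2) = sqrt(464)
arg(z) = arctan(b/a) = arctan(8/-20) (quadrant-adjusted) = 158.20°


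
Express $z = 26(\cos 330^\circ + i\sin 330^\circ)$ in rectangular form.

a = r cos θ = 26 * sqrt(3)/2 = 13*sqrt(3)
b = r sin θ = 26 * -1/2 = -13
z = 13*sqrt(3) - 13i


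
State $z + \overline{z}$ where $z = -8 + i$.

z + conjugate(z) = (a + bi) + (a - bi) = 2a
= 2 * (-8) = -16


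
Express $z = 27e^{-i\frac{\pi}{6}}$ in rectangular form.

a = r cos θ = 27 * sqrt(3)/2 = 27*sqrt(3)/2
b = r sin θ = 27 * -1/2 = -27/2
z = 27*sqrt(3)/2 - (27/2)i


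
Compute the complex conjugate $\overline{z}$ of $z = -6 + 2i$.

If z = a + bi, then conjugate(z) = a - bi
conjugate(-6 + 2i) = -6 - 2i


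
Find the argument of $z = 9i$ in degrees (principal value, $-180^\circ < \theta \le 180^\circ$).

a = 0 and b > 0, so z lies on the positive imaginary axis: θ = 90°


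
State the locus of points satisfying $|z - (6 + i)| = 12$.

|z - z0| = r describes a circle centered at z0 with radius r
Here z0 = 6 + i and r = 12
Locus: Circle centered at (6, 1) with radius 12


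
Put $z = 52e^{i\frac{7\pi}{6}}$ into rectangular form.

a = r cos θ = 52 * -sqrt(3)/2 = -26*sqrt(3)
b = r sin θ = 52 * -1/2 = -26
z = -26*sqrt(3) - 26i


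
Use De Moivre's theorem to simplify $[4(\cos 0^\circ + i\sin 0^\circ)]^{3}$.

By De Moivre: z^n = r^n(cos(nθ) + i sin(nθ))
= 4^3(cos(3*0°) + i sin(3*0°))
= 64(cos 0° + i sin 0°)
= 64


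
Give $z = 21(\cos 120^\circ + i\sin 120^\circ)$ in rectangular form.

a = r cos θ = 21 * -1/2 = -21/2
b = r sin θ = 21 * sqrt(3)/2 = 21*sqrt(3)/2
z = -21/2 + (21*sqrt(3)/2)i


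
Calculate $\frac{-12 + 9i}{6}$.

Divisor is real, so divide each part by 6:
= -2 + (3/2)i


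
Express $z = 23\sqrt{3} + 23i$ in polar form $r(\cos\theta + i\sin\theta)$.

r = |z| = sqrt(a^2 + b^2) = sqrt((23*sqrt(3))^2 + (23)^2) = sqrt(1587 + 529) = sqrt(2116) = 46
θ = arctan(b/a) = arctan(23/39.8372) (quadrant-adjusted) = 30°
z = 46(cos 30° + i sin 30°)


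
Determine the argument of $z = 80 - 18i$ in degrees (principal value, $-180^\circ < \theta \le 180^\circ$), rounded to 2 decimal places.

θ = arctan(b/a) = arctan(-18/80) (quadrant-adjusted) = -12.68°


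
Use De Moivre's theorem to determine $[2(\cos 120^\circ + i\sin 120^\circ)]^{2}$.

By De Moivre: z^n = r^n(cos(nθ) + i sin(nθ))
= 2^2(cos(2*120°) + i sin(2*120°))
= 4(cos 240° + i sin 240°)
= -2 - 2*sqrt(3)i


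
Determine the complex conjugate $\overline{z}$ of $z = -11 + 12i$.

If z = a + bi, then conjugate(z) = a - bi
conjugate(-11 + 12i) = -11 - 12i


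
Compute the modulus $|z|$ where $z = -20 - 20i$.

|z| = sqrt(a^2 + b^2) = sqrt((-20)^2 + (-20)^2) = sqrt(800) = sqrt(800)


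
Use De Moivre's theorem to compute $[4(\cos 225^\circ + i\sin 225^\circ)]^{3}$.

By De Moivre: z^n = r^n(cos(nθ) + i sin(nθ))
= 4^3(cos(3*225°) + i sin(3*225°))
= 64(cos 315° + i sin 315°)
= 32*sqrt(2) - 32*sqrt(2)i


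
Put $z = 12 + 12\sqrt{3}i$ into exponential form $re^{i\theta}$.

r = |z| = sqrt((12)^2 + (12*sqrt(3))^2) = sqrt(144 + 432) = sqrt(576) = 24
θ = arctan(b/a) = arctan(20.7846/12) (quadrant-adjusted) = 60° = π/3
z = 24e^(i*π/3)


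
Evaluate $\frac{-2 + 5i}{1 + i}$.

Multiply numerator and denominator by conjugate (1 - i):
= (-2 + 5i)(1 - i) / (1^2 + 1^2)
= (3 + 7i) / 2
= 3/2 + (7/2)i


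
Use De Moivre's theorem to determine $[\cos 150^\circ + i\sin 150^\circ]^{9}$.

By De Moivre: z^n = r^n(cos(nθ) + i sin(nθ))
= 1^9(cos(9*150°) + i sin(9*150°))
= 1(cos 270° + i sin 270°)
= -i


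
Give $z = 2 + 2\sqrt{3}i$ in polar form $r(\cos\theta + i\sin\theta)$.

r = |z| = sqrt(a^2 + b^2) = sqrt((2)^2 + (2*sqrt(3))^2) = sqrt(4 + 12) = sqrt(16) = 4
θ = arctan(b/a) = arctan(3.4641/2) (quadrant-adjusted) = 60°
z = 4(cos 60° + i sin 60°)


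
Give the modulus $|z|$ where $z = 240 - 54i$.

|z| = sqrt(a^2 + b^2) = sqrt(240^2 + (-54)^2) = sqrt(60516) = 246


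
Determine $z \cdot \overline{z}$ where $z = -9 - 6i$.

z * conjugate(z) = |z|^2 = a^2 + b^2
= (-9)^2 + (-6)^2 = 117


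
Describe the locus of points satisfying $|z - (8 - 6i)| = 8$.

|z - z0| = r describes a circle centered at z0 with radius r
Here z0 = 8 - 6i and r = 8
Locus: Circle centered at (8, -6) with radius 8


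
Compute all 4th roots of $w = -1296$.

|w| = 1296, arg(w) = 180°
Root modulus = 1296^(1/4) = 6
Root arguments: θ_k = (180° + 360°k)/4 for k = 0, 1, ..., 3
Roots: 3*sqrt(2) + 3*sqrt(2)i, -3*sqrt(2) + 3*sqrt(2)i, -3*sqrt(2) - 3*sqrt(2)i, 3*sqrt(2) - 3*sqrt(2)i


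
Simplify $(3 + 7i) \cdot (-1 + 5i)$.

(a1*a2 - b1*b2) + (a1*b2 + b1*a2)i
= (-3 - 35) + (15 + (-7))i
= -38 + 8i


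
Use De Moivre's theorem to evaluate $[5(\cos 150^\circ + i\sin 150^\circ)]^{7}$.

By De Moivre: z^n = r^n(cos(nθ) + i sin(nθ))
= 5^7(cos(7*150°) + i sin(7*150°))
= 78125(cos 330° + i sin 330°)
= 78125*sqrt(3)/2 - (78125/2)i


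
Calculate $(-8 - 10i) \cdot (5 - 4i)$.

(a1*a2 - b1*b2) + (a1*b2 + b1*a2)i
= (-40 - 40) + (32 + (-50))i
= -80 - 18i


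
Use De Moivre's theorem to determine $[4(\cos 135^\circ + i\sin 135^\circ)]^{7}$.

By De Moivre: z^n = r^n(cos(nθ) + i sin(nθ))
= 4^7(cos(7*135°) + i sin(7*135°))
= 16384(cos 225° + i sin 225°)
= -8192*sqrt(2) - 8192*sqrt(2)i


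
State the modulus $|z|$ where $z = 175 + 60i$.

|z| = sqrt(a^2 + b^2) = sqrt(175^2 + 60^2) = sqrt(34225) = 185


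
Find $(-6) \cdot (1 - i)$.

(a1*a2 - b1*b2) + (a1*b2 + b1*a2)i
= (-6 - 0) + (6 + 0)i
= -6 + 6i


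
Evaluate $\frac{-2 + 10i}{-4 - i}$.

Multiply numerator and denominator by conjugate (-4 + i):
= (-2 + 10i)(-4 + i) / ((-4)^2 + (-1)^2)
= (-2 - 42i) / 17
= -2/17 - (42/17)i


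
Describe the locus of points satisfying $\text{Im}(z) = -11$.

Im(z) = y where z = x + yi; the equation y = -11 is satisfied by all points with that y-coordinate
Locus: Horizontal line y = -11


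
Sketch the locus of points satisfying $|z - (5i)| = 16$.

|z - z0| = r describes a circle centered at z0 with radius r
Here z0 = 5i and r = 16
Locus: Circle centered at (0, 5) with radius 16


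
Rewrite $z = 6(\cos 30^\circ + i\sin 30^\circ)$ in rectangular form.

a = r cos θ = 6 * sqrt(3)/2 = 3*sqrt(3)
b = r sin θ = 6 * 1/2 = 3
z = 3*sqrt(3) + 3i


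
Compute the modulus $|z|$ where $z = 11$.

|z| = sqrt(a^2 + b^2) = sqrt(11^2 + 0^2) = sqrt(121) = 11


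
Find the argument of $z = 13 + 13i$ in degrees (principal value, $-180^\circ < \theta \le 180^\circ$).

θ = arctan(b/a) = arctan(13/13) (quadrant-adjusted) = 45°


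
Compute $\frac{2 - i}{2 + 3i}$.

Multiply numerator and denominator by conjugate (2 - 3i):
= (2 - i)(2 - 3i) / (2^2 + 3^2)
= (1 - 8i) / 13
= 1/13 - (8/13)i


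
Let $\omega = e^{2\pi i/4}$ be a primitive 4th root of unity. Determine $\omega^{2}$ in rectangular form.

ω^2 = e^(2πi·2/4) = e^(i·1π)
= cos(1π) + i sin(1π)
= -1


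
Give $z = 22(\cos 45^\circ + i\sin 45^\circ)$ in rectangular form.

a = r cos θ = 22 * sqrt(2)/2 = 11*sqrt(2)
b = r sin θ = 22 * sqrt(2)/2 = 11*sqrt(2)
z = 11*sqrt(2) + 11*sqrt(2)i


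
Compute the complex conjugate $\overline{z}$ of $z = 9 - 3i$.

If z = a + bi, then conjugate(z) = a - bi
conjugate(9 - 3i) = 9 + 3i


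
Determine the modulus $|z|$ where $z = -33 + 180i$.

|z| = sqrt(a^2 + b^2) = sqrt((-33)^2 + 180^2) = sqrt(33489) = 183


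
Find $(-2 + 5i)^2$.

(a + bi)^2 = a^2 - b^2 + 2abi
= (-2)^2 - 5^2 + 2*(-2)*5i
= -21 - 20i


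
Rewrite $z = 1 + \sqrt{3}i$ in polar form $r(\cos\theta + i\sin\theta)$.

r = |z| = sqrt(a^2 + b^2) = sqrt((1)^2 + (sqrt(3))^2) = sqrt(1 + 3) = sqrt(4) = 2
θ = arctan(b/a) = arctan(1.7321/1) (quadrant-adjusted) = 60°
z = 2(cos 60° + i sin 60°)


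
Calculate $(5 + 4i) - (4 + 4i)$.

(5 - 4) + (4 - 4)i = 1


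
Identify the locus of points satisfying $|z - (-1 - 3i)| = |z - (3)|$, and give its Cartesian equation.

|z - z1| = |z - z2| means z is equidistant from z1 and z2,
i.e. the perpendicular bisector of the segment from (-1, -3) to (3, 0) (midpoint (1, -3/2)).
With z = x + yi, square both sides:
(x - (-1))^2 + (y - (-3))^2 = (x - 3)^2 + (y - 0)^2
The x^2 and y^2 terms cancel: 8x + 6y = 9 - 10 = -1
Simplify: 8x + 6y = -1
Locus: Perpendicular bisector of the segment from (-1, -3) to (3, 0): the line 8x + 6y = -1


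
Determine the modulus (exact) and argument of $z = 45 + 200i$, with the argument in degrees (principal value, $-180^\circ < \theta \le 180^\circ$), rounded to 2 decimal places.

|z| = sqrt(45^2 + 200^2) = 205
arg(z) = arctan(b/a) = arctan(200/45) (quadrant-adjusted) = 77.32°


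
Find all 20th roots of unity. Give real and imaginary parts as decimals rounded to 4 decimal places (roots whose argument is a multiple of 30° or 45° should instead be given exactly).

ω_k = e^(2πik/20) = cos(2πk/20) + i sin(2πk/20) for k = 0, 1, ..., 19
Roots: 1, 0.9511 + 0.3090i, 0.8090 + 0.5878i, 0.5878 + 0.8090i, 0.3090 + 0.9511i, i, -0.3090 + 0.9511i, -0.5878 + 0.8090i, -0.8090 + 0.5878i, -0.9511 + 0.3090i, -1, -0.9511 - 0.3090i, -0.8090 - 0.5878i, -0.5878 - 0.8090i, -0.3090 - 0.9511i, -i, 0.3090 - 0.9511i, 0.5878 - 0.8090i, 0.8090 - 0.5878i, 0.9511 - 0.3090i


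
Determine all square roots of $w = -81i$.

|w| = 81, arg(w) = 270°
Root modulus = 81^(1/2) = 9
Root arguments: θ_k = (270° + 360°k)/2 for k = 0, 1, ..., 1
Roots: -9*sqrt(2)/2 + (9*sqrt(2)/2)i, 9*sqrt(2)/2 - (9*sqrt(2)/2)i


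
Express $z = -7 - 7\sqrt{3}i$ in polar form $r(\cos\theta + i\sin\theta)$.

r = |z| = sqrt(a^2 + b^2) = sqrt((-7)^2 + (-7*sqrt(3))^2) = sqrt(49 + 147) = sqrt(196) = 14
θ = arctan(b/a) = arctan(-12.1244/-7) (quadrant-adjusted) = 240°
z = 14(cos 240° + i sin 240°)


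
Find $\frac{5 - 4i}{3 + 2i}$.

Multiply numerator and denominator by conjugate (3 - 2i):
= (5 - 4i)(3 - 2i) / (3^2 + 2^2)
= (7 - 22i) / 13
= 7/13 - (22/13)i


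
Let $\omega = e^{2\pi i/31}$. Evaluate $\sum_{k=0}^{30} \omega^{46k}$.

Let ζ = ω^46 = e^(2πi·46/31). Since 31 ∤ 46, ζ ≠ 1.
Sum = Σ_{k=0}^{30} ζ^k = (ζ^31 - 1)/(ζ - 1) = (ω^{46·31} - 1)/(ζ - 1) = (1 - 1)/(ζ - 1) = 0


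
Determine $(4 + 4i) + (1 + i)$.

(4 + 1) + (4 + 1)i = 5 + 5i


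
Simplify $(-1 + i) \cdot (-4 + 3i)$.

(a1*a2 - b1*b2) + (a1*b2 + b1*a2)i
= (4 - 3) + (-3 + (-4))i
= 1 - 7i


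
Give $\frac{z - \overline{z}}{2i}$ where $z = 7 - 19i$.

z - conjugate(z) = 2bi
(z - conjugate(z))/(2i) = 2bi/(2i) = b = -19


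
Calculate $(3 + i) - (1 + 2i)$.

(3 - 1) + (1 - 2)i = 2 - i


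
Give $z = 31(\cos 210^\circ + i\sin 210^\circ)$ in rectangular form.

a = r cos θ = 31 * -sqrt(3)/2 = -31*sqrt(3)/2
b = r sin θ = 31 * -1/2 = -31/2
z = -31*sqrt(3)/2 - (31/2)i


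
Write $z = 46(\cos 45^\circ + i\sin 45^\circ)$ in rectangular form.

a = r cos θ = 46 * sqrt(2)/2 = 23*sqrt(2)
b = r sin θ = 46 * sqrt(2)/2 = 23*sqrt(2)
z = 23*sqrt(2) + 23*sqrt(2)i


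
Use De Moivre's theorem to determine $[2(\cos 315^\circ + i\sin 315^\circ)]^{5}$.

By De Moivre: z^n = r^n(cos(nθ) + i sin(nθ))
= 2^5(cos(5*315°) + i sin(5*315°))
= 32(cos 135° + i sin 135°)
= -16*sqrt(2) + 16*sqrt(2)i


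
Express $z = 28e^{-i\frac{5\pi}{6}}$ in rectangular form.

a = r cos θ = 28 * -sqrt(3)/2 = -14*sqrt(3)
b = r sin θ = 28 * -1/2 = -14
z = -14*sqrt(3) - 14i


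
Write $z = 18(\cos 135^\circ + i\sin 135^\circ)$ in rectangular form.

a = r cos θ = 18 * -sqrt(2)/2 = -9*sqrt(2)
b = r sin θ = 18 * sqrt(2)/2 = 9*sqrt(2)
z = -9*sqrt(2) + 9*sqrt(2)i


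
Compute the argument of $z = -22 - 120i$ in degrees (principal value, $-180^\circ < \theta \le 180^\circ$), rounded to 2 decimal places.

θ = arctan(b/a) = arctan(-120/-22) (quadrant-adjusted) = -100.39°


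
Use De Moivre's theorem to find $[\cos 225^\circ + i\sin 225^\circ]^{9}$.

By De Moivre: z^n = r^n(cos(nθ) + i sin(nθ))
= 1^9(cos(9*225°) + i sin(9*225°))
= 1(cos 225° + i sin 225°)
= -sqrt(2)/2 - (sqrt(2)/2)i


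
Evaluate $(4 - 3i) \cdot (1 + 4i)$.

(a1*a2 - b1*b2) + (a1*b2 + b1*a2)i
= (4 - (-12)) + (16 + (-3))i
= 16 + 13i


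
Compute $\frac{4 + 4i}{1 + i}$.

Multiply numerator and denominator by conjugate (1 - i):
= (4 + 4i)(1 - i) / (1^2 + 1^2)
= (8) / 2
= 4


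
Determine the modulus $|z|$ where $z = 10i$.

|z| = sqrt(a^2 + b^2) = sqrt(0^2 + 10^2) = sqrt(100) = 10


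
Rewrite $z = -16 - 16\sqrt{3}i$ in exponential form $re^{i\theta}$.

r = |z| = sqrt((-16)^2 + (-16*sqrt(3))^2) = sqrt(256 + 768) = sqrt(1024) = 32
θ = arctan(b/a) = arctan(-27.7128/-16) (quadrant-adjusted) = 240° = 4π/3
z = 32e^(i*4π/3)


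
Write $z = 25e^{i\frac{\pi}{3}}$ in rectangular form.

a = r cos θ = 25 * 1/2 = 25/2
b = r sin θ = 25 * sqrt(3)/2 = 25*sqrt(3)/2
z = 25/2 + (25*sqrt(3)/2)i


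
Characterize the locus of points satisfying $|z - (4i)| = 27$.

|z - z0| = r describes a circle centered at z0 with radius r
Here z0 = 4i and r = 27
Locus: Circle centered at (0, 4) with radius 27


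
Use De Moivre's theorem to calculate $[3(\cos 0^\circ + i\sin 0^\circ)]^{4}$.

By De Moivre: z^n = r^n(cos(nθ) + i sin(nθ))
= 3^4(cos(4*0°) + i sin(4*0°))
= 81(cos 0° + i sin 0°)
= 81


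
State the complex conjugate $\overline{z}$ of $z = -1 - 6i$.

If z = a + bi, then conjugate(z) = a - bi
conjugate(-1 - 6i) = -1 + 6i


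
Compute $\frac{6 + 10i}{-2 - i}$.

Multiply numerator and denominator by conjugate (-2 + i):
= (6 + 10i)(-2 + i) / ((-2)^2 + (-1)^2)
= (-22 - 14i) / 5
= -22/5 - (14/5)i


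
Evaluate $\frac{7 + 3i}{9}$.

Divisor is real, so divide each part by 9:
= 7/9 + (1/3)i


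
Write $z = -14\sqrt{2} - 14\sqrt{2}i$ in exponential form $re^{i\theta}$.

r = |z| = sqrt((-14*sqrt(2))^2 + (-14*sqrt(2))^2) = sqrt(392 + 392) = sqrt(784) = 28
θ = arctan(b/a) = arctan(-19.799/-19.799) (quadrant-adjusted) = -135° = -3π/4
z = 28e^(-i*3π/4)


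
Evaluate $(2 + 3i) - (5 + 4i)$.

(2 - 5) + (3 - 4)i = -3 - i


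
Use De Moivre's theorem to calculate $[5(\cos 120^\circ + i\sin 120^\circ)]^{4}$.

By De Moivre: z^n = r^n(cos(nθ) + i sin(nθ))
= 5^4(cos(4*120°) + i sin(4*120°))
= 625(cos 120° + i sin 120°)
= -625/2 + (625*sqrt(3)/2)i


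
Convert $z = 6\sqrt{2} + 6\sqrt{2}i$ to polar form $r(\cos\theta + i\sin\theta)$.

r = |z| = sqrt(a^2 + b^2) = sqrt((6*sqrt(2))^2 + (6*sqrt(2))^2) = sqrt(72 + 72) = sqrt(144) = 12
θ = arctan(b/a) = arctan(8.4853/8.4853) (quadrant-adjusted) = 45°
z = 12(cos 45° + i sin 45°)


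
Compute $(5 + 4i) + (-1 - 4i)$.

(5 + (-1)) + (4 + (-4))i = 4


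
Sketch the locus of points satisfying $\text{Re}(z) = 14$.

Re(z) = x where z = x + yi; the equation x = 14 is satisfied by all points with that x-coordinate
Locus: Vertical line x = 14


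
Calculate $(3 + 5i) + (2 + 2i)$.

(3 + 2) + (5 + 2)i = 5 + 7i


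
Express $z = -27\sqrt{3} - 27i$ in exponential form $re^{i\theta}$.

r = |z| = sqrt((-27*sqrt(3))^2 + (-27)^2) = sqrt(2187 + 729) = sqrt(2916) = 54
θ = arctan(b/a) = arctan(-27/-46.7654) (quadrant-adjusted) = -150° = -5π/6
z = 54e^(-i*5π/6)


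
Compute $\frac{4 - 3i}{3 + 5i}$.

Multiply numerator and denominator by conjugate (3 - 5i):
= (4 - 3i)(3 - 5i) / (3^2 + 5^2)
= (-3 - 29i) / 34
= -3/34 - (29/34)i


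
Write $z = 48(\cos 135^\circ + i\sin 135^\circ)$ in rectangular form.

a = r cos θ = 48 * -sqrt(2)/2 = -24*sqrt(2)
b = r sin θ = 48 * sqrt(2)/2 = 24*sqrt(2)
z = -24*sqrt(2) + 24*sqrt(2)i


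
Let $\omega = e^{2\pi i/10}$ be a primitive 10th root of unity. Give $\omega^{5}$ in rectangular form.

ω^5 = e^(2πi·5/10) = e^(i·1π)
= cos(1π) + i sin(1π)
= -1


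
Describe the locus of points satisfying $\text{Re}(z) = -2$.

Re(z) = x where z = x + yi; the equation x = -2 is satisfied by all points with that x-coordinate
Locus: Vertical line x = -2


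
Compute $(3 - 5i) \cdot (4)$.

(a1*a2 - b1*b2) + (a1*b2 + b1*a2)i
= (12 - 0) + (0 + (-20))i
= 12 - 20i


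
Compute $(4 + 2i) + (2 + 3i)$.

(4 + 2) + (2 + 3)i = 6 + 5i


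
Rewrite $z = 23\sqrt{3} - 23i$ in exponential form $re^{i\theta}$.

r = |z| = sqrt((23*sqrt(3))^2 + (-23)^2) = sqrt(1587 + 529) = sqrt(2116) = 46
θ = arctan(b/a) = arctan(-23/39.8372) (quadrant-adjusted) = -30° = -π/6
z = 46e^(-i*π/6)


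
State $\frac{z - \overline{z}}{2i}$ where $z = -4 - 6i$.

z - conjugate(z) = 2bi
(z - conjugate(z))/(2i) = 2bi/(2i) = b = -6


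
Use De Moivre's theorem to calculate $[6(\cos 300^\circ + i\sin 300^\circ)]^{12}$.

By De Moivre: z^n = r^n(cos(nθ) + i sin(nθ))
= 6^12(cos(12*300°) + i sin(12*300°))
= 2176782336(cos 0° + i sin 0°)
= 2176782336


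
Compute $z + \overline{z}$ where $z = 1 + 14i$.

z + conjugate(z) = (a + bi) + (a - bi) = 2a
= 2 * 1 = 2


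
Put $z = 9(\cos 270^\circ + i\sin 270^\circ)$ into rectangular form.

a = r cos θ = 9 * 0 = 0
b = r sin θ = 9 * -1 = -9
z = -9i


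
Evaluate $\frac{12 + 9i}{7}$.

Divisor is real, so divide each part by 7:
= 12/7 + (9/7)i


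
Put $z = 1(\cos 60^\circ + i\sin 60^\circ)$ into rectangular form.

a = r cos θ = 1 * 1/2 = 1/2
b = r sin θ = 1 * sqrt(3)/2 = sqrt(3)/2
z = 1/2 + (sqrt(3)/2)i


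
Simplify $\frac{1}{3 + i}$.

Multiply numerator and denominator by conjugate (3 - i):
= (1)(3 - i) / (3^2 + 1^2)
= (3 - i) / 10
= 3/10 - (1/10)i


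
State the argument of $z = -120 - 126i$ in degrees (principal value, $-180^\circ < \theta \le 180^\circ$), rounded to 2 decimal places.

θ = arctan(b/a) = arctan(-126/-120) (quadrant-adjusted) = -133.60°


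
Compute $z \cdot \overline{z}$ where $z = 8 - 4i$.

z * conjugate(z) = |z|^2 = a^2 + b^2
= 8^2 + (-4)^2 = 80


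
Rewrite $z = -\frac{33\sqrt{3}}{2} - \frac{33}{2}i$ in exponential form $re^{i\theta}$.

r = |z| = sqrt((-33*sqrt(3)/2)^2 + (-33/2)^2) = sqrt(3267/4 + 1089/4) = sqrt(1089) = 33
θ = arctan(b/a) = arctan(-16.5/-28.5788) (quadrant-adjusted) = -150° = -5π/6
z = 33e^(-i*5π/6)


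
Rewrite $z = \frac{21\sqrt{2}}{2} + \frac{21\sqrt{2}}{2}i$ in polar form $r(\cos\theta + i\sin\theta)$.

r = |z| = sqrt(a^2 + b^2) = sqrt((21*sqrt(2)/2)^2 + (21*sqrt(2)/2)^2) = sqrt(441/2 + 441/2) = sqrt(441) = 21
θ = arctan(b/a) = arctan(14.8492/14.8492) (quadrant-adjusted) = 45°
z = 21(cos 45° + i sin 45°)


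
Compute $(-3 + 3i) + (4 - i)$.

(-3 + 4) + (3 + (-1))i = 1 + 2i


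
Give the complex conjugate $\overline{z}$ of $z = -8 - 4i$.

If z = a + bi, then conjugate(z) = a - bi
conjugate(-8 - 4i) = -8 + 4i


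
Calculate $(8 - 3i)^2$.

(a + bi)^2 = a^2 - b^2 + 2abi
= 8^2 - (-3)^2 + 2*8*(-3)i
= 55 - 48i


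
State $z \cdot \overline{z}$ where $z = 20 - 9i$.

z * conjugate(z) = |z|^2 = a^2 + b^2
= 20^2 + (-9)^2 = 481


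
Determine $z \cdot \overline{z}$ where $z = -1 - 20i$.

z * conjugate(z) = |z|^2 = a^2 + b^2
= (-1)^2 + (-20)^2 = 401


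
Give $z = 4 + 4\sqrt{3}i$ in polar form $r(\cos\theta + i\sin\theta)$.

r = |z| = sqrt(a^2 + b^2) = sqrt((4)^2 + (4*sqrt(3))^2) = sqrt(16 + 48) = sqrt(64) = 8
θ = arctan(b/a) = arctan(6.9282/4) (quadrant-adjusted) = 60°
z = 8(cos 60° + i sin 60°)


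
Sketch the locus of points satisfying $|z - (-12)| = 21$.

|z - z0| = r describes a circle centered at z0 with radius r
Here z0 = -12 and r = 21
Locus: Circle centered at (-12, 0) with radius 21


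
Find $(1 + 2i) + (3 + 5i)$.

(1 + 3) + (2 + 5)i = 4 + 7i


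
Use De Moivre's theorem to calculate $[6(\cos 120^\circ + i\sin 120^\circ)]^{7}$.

By De Moivre: z^n = r^n(cos(nθ) + i sin(nθ))
= 6^7(cos(7*120°) + i sin(7*120°))
= 279936(cos 120° + i sin 120°)
= -139968 + 139968*sqrt(3)i


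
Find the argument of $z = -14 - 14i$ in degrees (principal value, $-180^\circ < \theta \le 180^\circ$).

θ = arctan(b/a) = arctan(-14/-14) (quadrant-adjusted) = -135°


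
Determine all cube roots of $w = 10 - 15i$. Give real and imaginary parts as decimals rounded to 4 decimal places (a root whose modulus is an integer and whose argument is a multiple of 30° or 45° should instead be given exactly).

|w| = sqrt(325) ≈ 18.027756, arg(w) ≈ 303.690068°
Root modulus = sqrt(325)^(1/3) ≈ 2.622088
Root arguments: θ_k = (arg(w) + 360°k)/3 for k = 0, 1, ..., 2
Compute each root as (root modulus)(cos θ_k + i sin θ_k) using full-precision intermediates, then round to 4 decimal places.
Roots: -0.5106 + 2.5719i, -1.9720 - 1.7282i, 2.4826 - 0.8437i


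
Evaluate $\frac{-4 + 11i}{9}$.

Divisor is real, so divide each part by 9:
= -4/9 + (11/9)i


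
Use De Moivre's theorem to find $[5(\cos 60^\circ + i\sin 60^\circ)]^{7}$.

By De Moivre: z^n = r^n(cos(nθ) + i sin(nθ))
= 5^7(cos(7*60°) + i sin(7*60°))
= 78125(cos 60° + i sin 60°)
= 78125/2 + (78125*sqrt(3)/2)i


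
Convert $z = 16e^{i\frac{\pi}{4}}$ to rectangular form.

a = r cos θ = 16 * sqrt(2)/2 = 8*sqrt(2)
b = r sin θ = 16 * sqrt(2)/2 = 8*sqrt(2)
z = 8*sqrt(2) + 8*sqrt(2)i


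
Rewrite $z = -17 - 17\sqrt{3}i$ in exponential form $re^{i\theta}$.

r = |z| = sqrt((-17)^2 + (-17*sqrt(3))^2) = sqrt(289 + 867) = sqrt(1156) = 34
θ = arctan(b/a) = arctan(-29.4449/-17) (quadrant-adjusted) = 240° = 4π/3
z = 34e^(i*4π/3)


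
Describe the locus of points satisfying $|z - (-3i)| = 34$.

|z - z0| = r describes a circle centered at z0 with radius r
Here z0 = -3i and r = 34
Locus: Circle centered at (0, -3) with radius 34
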